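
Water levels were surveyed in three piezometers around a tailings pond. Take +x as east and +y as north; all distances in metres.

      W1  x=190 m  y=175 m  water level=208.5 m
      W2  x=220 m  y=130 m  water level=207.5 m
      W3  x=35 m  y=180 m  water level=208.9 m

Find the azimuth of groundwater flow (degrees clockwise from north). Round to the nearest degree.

175°

Taking W1 as reference: W2−W1 = (30, -45, -1.0); W3−W1 = (-155, 5, +0.4).
Solve a·Δx + b·Δy = Δh: det = 30·5 − (-155)·(-45) = -6825.
∂h/∂x = [(-1.0)·5 − (+0.4)·(-45)] / -6825 = -0.001905
∂h/∂y = [30·(+0.4) − (-155)·(-1.0)] / -6825 = +0.02095
Flow direction (−∇h) has components (+0.001905 E, -0.02095 N).
Azimuth = atan2(E, N) = atan2(+0.001905, -0.02095) = 174.8° ≈ 175°.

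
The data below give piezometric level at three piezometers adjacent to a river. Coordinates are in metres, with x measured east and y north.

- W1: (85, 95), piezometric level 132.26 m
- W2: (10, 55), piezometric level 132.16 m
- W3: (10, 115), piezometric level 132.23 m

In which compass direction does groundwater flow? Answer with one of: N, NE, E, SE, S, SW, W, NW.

Taking W1 as reference: W2−W1 = (-75, -40, -0.10); W3−W1 = (-75, 20, -0.03).
Determinant of the coordinate differences = (-75)·20 − (-75)·(-40) = -4500.
∂h/∂x = [(-0.10)·20 − (-0.03)·(-40)] / -4500 = +0.0007111
∂h/∂y = [(-75)·(-0.03) − (-75)·(-0.10)] / -4500 = +0.001167
Flow = −∇h = (-0.0007111 east, -0.001167 north), which points southwest.

SW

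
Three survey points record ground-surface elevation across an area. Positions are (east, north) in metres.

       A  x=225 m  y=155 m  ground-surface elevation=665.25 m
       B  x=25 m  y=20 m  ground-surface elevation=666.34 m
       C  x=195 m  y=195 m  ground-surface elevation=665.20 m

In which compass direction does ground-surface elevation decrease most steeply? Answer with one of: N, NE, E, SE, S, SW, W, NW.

Taking A as reference: B−A = (-200, -135, +1.09); C−A = (-30, 40, -0.05).
Determinant of the coordinate differences = (-200)·40 − (-30)·(-135) = -12050.
∂z/∂x = [(+1.09)·40 − (-0.05)·(-135)] / -12050 = -0.003058
∂z/∂y = [(-200)·(-0.05) − (-30)·(+1.09)] / -12050 = -0.003544
Steepest decrease is along −∇f = (+0.003058 E, +0.003544 N) → northeast.

NE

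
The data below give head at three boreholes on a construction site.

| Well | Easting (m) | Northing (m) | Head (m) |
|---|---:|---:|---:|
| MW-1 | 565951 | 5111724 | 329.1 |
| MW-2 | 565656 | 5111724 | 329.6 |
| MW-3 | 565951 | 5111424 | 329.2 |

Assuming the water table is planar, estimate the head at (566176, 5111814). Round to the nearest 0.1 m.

∂h/∂x = (329.6 − 329.1) / (565656 − 565951) = -0.001695
∂h/∂y = (329.2 − 329.1) / (5111424 − 5111724) = -0.0003333
h(566176, 5111814) = 329.1 + (-0.001695)·(225) + (-0.0003333)·(90) = 329.1 -0.381 -0.030 = 328.689 m.

328.7 m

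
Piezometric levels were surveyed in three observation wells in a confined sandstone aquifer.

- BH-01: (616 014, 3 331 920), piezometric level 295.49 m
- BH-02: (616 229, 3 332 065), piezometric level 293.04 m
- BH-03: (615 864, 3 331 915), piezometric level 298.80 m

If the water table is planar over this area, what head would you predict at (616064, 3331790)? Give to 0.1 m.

292.2 m

With h = a·x + b·y + c and BH-01 as origin, the differences give:
  215·a + 145·b = -2.45
  (-150)·a + (-5)·b = +3.31
Eliminate b (×(-5) and ×145, subtract): 20675·a = -467.700 → a = ∂h/∂x = -0.02262
Back-substitute: b = ∂h/∂y = +0.01665.
h(616064, 3331790) = 295.49 + (-0.02262)·(50) + (+0.01665)·(-130) = 295.49 -1.131 -2.164 = 292.195 m.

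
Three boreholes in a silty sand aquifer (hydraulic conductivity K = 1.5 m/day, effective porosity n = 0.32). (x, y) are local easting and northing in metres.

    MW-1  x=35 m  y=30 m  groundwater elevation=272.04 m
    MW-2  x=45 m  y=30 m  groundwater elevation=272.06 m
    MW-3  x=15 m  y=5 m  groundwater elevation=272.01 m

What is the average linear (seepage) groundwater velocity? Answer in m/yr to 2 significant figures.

Differences from MW-1: to MW-2 (Δx, Δy, Δh) = (10, 0, +0.02); to MW-3 = (-20, -25, -0.03).
Determinant of the coordinate differences = 10·(-25) − (-20)·0 = -250.
∂h/∂x = [(+0.02)·(-25) − (-0.03)·0] / -250 = +0.002000
∂h/∂y = [10·(-0.03) − (-20)·(+0.02)] / -250 = -0.0004000
|∇h| = √(0.002000² + -0.0004000²) = 0.00204
Seepage velocity v = K·i/n = 1.5 × 0.00204 / 0.32 = 0.009562 m/day = 3.493 m/yr.

3.5 m/yr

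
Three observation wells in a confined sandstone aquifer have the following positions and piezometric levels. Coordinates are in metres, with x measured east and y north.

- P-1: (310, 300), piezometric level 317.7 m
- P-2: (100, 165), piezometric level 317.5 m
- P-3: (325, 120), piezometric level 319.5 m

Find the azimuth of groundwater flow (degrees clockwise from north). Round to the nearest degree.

323°

Differences from P-1: to P-2 (Δx, Δy, Δh) = (-210, -135, -0.2); to P-3 = (15, -180, +1.8).
Determinant of the coordinate differences = (-210)·(-180) − 15·(-135) = 39825.
∂h/∂x = [(-0.2)·(-180) − (+1.8)·(-135)] / 39825 = +0.007006
∂h/∂y = [(-210)·(+1.8) − 15·(-0.2)] / 39825 = -0.009416
Flow direction (−∇h) has components (-0.007006 E, +0.009416 N).
Azimuth = atan2(E, N) = atan2(-0.007006, +0.009416) = 323.4° ≈ 323°.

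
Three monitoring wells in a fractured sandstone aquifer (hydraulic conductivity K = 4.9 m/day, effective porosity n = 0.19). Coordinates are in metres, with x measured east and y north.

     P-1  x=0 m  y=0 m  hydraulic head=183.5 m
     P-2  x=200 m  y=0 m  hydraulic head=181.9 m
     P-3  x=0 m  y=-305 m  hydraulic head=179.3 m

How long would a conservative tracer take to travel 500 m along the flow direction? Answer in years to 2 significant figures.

3.3 years

∂h/∂x = (181.9 − 183.5) / (200 − 0) = -0.008000
∂h/∂y = (179.3 − 183.5) / (-305 − 0) = +0.01377
|∇h| = √(-0.008000² + 0.01377²) = 0.01593
Seepage velocity v = K·i/n = 4.9 × 0.01593 / 0.19 = 0.4108 m/day.
t = 500 / 0.4108 = 1217 days = 3.33 years.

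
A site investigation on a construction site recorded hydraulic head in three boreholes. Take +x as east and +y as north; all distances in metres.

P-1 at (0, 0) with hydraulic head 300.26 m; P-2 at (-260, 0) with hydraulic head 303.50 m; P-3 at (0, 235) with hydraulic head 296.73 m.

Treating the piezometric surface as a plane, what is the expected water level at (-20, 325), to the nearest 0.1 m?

295.6 m

∂h/∂x = (303.50 − 300.26) / (-260 − 0) = -0.01246
∂h/∂y = (296.73 − 300.26) / (235 − 0) = -0.01502
h(-20, 325) = 300.26 + (-0.01246)·(-20) + (-0.01502)·(325) = 300.26 +0.249 -4.882 = 295.627 m.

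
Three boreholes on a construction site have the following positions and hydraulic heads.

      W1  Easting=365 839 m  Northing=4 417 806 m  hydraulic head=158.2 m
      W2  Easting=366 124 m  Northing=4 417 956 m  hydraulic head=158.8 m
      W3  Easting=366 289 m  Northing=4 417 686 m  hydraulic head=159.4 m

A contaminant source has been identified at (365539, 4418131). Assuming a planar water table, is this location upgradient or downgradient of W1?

With h = a·x + b·y + c and W1 as origin, the differences give:
  285·a + 150·b = +0.6
  450·a + (-120)·b = +1.2
Eliminate b (×(-120) and ×150, subtract): -101700·a = -252.00 → a = ∂h/∂x = +0.002478
Back-substitute: b = ∂h/∂y = -0.0007080.
Head at (365539, 4418131) = 158.2 + (+0.002478)·(-300) + (-0.0007080)·(325) = 157.23 m.
That is lower than the 158.2 m at W1, so the point is downgradient.

downgradient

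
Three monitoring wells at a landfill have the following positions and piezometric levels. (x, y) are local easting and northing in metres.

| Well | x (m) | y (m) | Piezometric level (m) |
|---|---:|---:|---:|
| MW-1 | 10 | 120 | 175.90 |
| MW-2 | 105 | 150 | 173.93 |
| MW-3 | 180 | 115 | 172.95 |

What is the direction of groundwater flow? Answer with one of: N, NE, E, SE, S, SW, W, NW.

Differences from MW-1: to MW-2 (Δx, Δy, Δh) = (95, 30, -1.97); to MW-3 = (170, -5, -2.95).
Solve a·Δx + b·Δy = Δh: det = 95·(-5) − 170·30 = -5575.
∂h/∂x = [(-1.97)·(-5) − (-2.95)·30] / -5575 = -0.01764
∂h/∂y = [95·(-2.95) − 170·(-1.97)] / -5575 = -0.009803
Flow = −∇h = (+0.01764 east, +0.009803 north), which points northeast.

NE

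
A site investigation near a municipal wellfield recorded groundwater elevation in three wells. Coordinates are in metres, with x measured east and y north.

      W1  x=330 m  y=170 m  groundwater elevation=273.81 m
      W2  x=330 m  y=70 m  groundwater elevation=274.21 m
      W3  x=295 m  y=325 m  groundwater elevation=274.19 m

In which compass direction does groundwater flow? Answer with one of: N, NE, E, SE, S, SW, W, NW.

E

With h = a·x + b·y + c and W1 as origin, the differences give:
  0·a + (-100)·b = +0.40
  (-35)·a + 155·b = +0.38
Eliminate b (×155 and ×(-100), subtract): -3500·a = 100.000 → a = ∂h/∂x = -0.02857
Back-substitute: b = ∂h/∂y = -0.004000.
Flow = −∇h = (+0.02857 east, +0.004000 north), which points east.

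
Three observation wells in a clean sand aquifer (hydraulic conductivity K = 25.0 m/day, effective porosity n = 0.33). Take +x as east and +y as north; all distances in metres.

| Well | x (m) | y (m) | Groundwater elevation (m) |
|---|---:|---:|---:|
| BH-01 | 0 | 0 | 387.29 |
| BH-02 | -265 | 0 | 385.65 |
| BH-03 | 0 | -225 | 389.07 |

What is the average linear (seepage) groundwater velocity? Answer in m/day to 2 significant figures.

0.76 m/day

∂h/∂x = (385.65 − 387.29) / (-265 − 0) = +0.006189
∂h/∂y = (389.07 − 387.29) / (-225 − 0) = -0.007911
|∇h| = √(0.006189² + -0.007911²) = 0.01004
Seepage velocity v = K·i/n = 25.0 × 0.01004 / 0.33 = 0.7606 m/day.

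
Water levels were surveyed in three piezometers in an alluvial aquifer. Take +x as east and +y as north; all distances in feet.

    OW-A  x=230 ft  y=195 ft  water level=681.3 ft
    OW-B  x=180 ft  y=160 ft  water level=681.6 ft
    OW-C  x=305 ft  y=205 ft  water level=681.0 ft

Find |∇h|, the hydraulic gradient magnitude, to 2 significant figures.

Differences from OW-A: to OW-B (Δx, Δy, Δh) = (-50, -35, +0.3); to OW-C = (75, 10, -0.3).
Determinant of the coordinate differences = (-50)·10 − 75·(-35) = 2125.
∂h/∂x = [(+0.3)·10 − (-0.3)·(-35)] / 2125 = -0.003529
∂h/∂y = [(-50)·(-0.3) − 75·(+0.3)] / 2125 = -0.003529
|∇h| = √(-0.003529² + -0.003529²) = 0.004991

0.0050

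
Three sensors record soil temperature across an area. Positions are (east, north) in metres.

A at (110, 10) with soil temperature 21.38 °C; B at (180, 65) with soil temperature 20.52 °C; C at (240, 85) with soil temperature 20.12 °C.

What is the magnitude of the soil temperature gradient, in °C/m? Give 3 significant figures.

0.0127 °C/m

With T = a·x + b·y + c and A as origin, the differences give:
  70·a + 55·b = -0.86
  130·a + 75·b = -1.26
Eliminate b (×75 and ×55, subtract): -1900·a = 4.800 → a = ∂T/∂x = -0.002526
Back-substitute: b = ∂T/∂y = -0.01242.
|∇f| = √(-0.002526² + -0.01242²) = 0.01267 °C/m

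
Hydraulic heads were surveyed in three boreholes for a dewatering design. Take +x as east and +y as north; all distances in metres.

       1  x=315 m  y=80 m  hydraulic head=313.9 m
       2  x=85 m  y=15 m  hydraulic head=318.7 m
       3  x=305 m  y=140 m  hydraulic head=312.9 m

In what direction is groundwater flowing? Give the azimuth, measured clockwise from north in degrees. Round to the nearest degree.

With h = a·x + b·y + c and 1 as origin, the differences give:
  (-230)·a + (-65)·b = +4.8
  (-10)·a + 60·b = -1.0
Eliminate b (×60 and ×(-65), subtract): -14450·a = 223.00 → a = ∂h/∂x = -0.01543
Back-substitute: b = ∂h/∂y = -0.01924.
Flow direction (−∇h) has components (+0.01543 E, +0.01924 N).
Azimuth = atan2(E, N) = atan2(+0.01543, +0.01924) = 38.7° ≈ 039°.

039°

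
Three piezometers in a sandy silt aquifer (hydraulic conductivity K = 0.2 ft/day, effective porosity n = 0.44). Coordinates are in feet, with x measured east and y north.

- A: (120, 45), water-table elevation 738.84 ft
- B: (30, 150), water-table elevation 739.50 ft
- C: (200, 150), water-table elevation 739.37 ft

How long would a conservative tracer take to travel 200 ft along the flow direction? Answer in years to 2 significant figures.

210 years

With h = a·x + b·y + c and A as origin, the differences give:
  (-90)·a + 105·b = +0.66
  80·a + 105·b = +0.53
Eliminate b (×105 and ×105, subtract): -17850·a = 13.650 → a = ∂h/∂x = -0.0007647
Back-substitute: b = ∂h/∂y = +0.005630.
|∇h| = √(-0.0007647² + 0.005630²) = 0.005682
Seepage velocity v = K·i/n = 0.2 × 0.005682 / 0.44 = 0.002583 ft/day.
t = 200 / 0.002583 = 7.743e+04 days = 212 years.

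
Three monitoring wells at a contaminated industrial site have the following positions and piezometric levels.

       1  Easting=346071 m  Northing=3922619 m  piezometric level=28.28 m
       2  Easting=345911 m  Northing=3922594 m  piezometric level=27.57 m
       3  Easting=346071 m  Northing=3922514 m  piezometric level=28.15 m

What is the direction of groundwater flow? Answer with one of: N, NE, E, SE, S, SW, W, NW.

With h = a·x + b·y + c and 1 as origin, the differences give:
  (-160)·a + (-25)·b = -0.71
  0·a + (-105)·b = -0.13
Eliminate b (×(-105) and ×(-25), subtract): 16800·a = 71.300 → a = ∂h/∂x = +0.004244
Back-substitute: b = ∂h/∂y = +0.001238.
Flow = −∇h = (-0.004244 east, -0.001238 north), which points west.

W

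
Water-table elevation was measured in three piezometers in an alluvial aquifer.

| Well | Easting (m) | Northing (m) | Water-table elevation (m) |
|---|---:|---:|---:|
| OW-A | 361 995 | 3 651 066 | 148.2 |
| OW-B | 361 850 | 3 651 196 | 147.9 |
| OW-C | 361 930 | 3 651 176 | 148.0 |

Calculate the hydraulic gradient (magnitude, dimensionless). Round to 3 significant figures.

0.00157

Three-point gradient (reference OW-A): Δ to OW-B = (-145, 130, -0.3), Δ to OW-C = (-65, 110, -0.2).
∂h/∂x = +0.0009333, ∂h/∂y = -0.001267 (det = -7500).
|∇h| = √(0.0009333² + -0.001267²) = 0.001574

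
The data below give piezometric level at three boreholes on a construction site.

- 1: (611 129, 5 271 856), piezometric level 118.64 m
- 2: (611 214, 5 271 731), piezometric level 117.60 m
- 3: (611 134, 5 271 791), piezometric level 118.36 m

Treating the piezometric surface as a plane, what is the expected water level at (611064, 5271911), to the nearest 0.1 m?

119.3 m

With h = a·x + b·y + c and 1 as origin, the differences give:
  85·a + (-125)·b = -1.04
  5·a + (-65)·b = -0.28
Eliminate b (×(-65) and ×(-125), subtract): -4900·a = 32.600 → a = ∂h/∂x = -0.006653
Back-substitute: b = ∂h/∂y = +0.003796.
h(611064, 5271911) = 118.64 + (-0.006653)·(-65) + (+0.003796)·(55) = 118.64 +0.432 +0.209 = 119.281 m.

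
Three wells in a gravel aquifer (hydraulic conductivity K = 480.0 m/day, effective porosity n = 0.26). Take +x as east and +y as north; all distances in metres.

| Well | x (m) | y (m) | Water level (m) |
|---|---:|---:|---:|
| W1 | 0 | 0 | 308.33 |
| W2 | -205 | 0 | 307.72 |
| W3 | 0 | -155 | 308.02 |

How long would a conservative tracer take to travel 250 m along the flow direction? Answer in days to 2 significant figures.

∂h/∂x = (307.72 − 308.33) / (-205 − 0) = +0.002976
∂h/∂y = (308.02 − 308.33) / (-155 − 0) = +0.002000
|∇h| = √(0.002976² + 0.002000²) = 0.003586
Seepage velocity v = K·i/n = 480.0 × 0.003586 / 0.26 = 6.62 m/day.
t = 250 / 6.62 = 37.76 days.

38 days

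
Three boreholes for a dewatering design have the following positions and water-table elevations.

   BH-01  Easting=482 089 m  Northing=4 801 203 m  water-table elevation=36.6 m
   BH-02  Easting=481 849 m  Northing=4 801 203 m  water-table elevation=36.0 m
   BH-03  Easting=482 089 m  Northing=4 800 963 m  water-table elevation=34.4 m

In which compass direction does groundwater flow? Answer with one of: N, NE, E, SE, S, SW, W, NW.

S

∂h/∂x = (36.0 − 36.6) / (481849 − 482089) = +0.002500
∂h/∂y = (34.4 − 36.6) / (4800963 − 4801203) = +0.009167
Flow = −∇h = (-0.002500 east, -0.009167 north), which points south.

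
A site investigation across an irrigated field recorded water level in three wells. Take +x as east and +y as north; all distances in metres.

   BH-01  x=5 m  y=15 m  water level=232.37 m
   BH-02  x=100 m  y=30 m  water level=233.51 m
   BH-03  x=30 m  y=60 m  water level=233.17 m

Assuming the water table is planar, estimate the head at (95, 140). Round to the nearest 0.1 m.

234.8 m

Taking BH-01 as reference: BH-02−BH-01 = (95, 15, +1.14); BH-03−BH-01 = (25, 45, +0.80).
Solve a·Δx + b·Δy = Δh: det = 95·45 − 25·15 = 3900.
∂h/∂x = [(+1.14)·45 − (+0.80)·15] / 3900 = +0.01008
∂h/∂y = [95·(+0.80) − 25·(+1.14)] / 3900 = +0.01218
h(95, 140) = 232.37 + (+0.01008)·(90) + (+0.01218)·(125) = 232.37 +0.907 +1.522 = 234.799 m.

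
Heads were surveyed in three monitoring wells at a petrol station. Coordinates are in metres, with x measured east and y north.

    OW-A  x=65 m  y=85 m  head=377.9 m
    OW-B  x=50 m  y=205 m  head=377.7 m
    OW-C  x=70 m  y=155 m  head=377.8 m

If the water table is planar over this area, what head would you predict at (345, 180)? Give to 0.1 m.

Differences from OW-A: to OW-B (Δx, Δy, Δh) = (-15, 120, -0.2); to OW-C = (5, 70, -0.1).
Solve a·Δx + b·Δy = Δh: det = (-15)·70 − 5·120 = -1650.
∂h/∂x = [(-0.2)·70 − (-0.1)·120] / -1650 = +0.001212
∂h/∂y = [(-15)·(-0.1) − 5·(-0.2)] / -1650 = -0.001515
h(345, 180) = 377.9 + (+0.001212)·(280) + (-0.001515)·(95) = 377.9 +0.339 -0.144 = 378.095 m.

378.1 m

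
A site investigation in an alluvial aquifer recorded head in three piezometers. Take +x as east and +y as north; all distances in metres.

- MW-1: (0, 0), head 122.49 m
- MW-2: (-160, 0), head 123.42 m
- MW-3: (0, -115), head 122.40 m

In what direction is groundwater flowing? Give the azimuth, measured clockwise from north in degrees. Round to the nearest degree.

∂h/∂x = (123.42 − 122.49) / (-160 − 0) = -0.005813
∂h/∂y = (122.40 − 122.49) / (-115 − 0) = +0.0007826
Flow direction (−∇h) has components (+0.005813 E, -0.0007826 N).
Azimuth = atan2(E, N) = atan2(+0.005813, -0.0007826) = 97.7° ≈ 098°.

098°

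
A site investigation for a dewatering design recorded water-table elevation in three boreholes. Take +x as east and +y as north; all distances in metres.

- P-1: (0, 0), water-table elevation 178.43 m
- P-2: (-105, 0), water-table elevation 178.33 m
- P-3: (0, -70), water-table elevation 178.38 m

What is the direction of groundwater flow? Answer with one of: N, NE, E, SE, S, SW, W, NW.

SW

∂h/∂x = (178.33 − 178.43) / (-105 − 0) = +0.0009524
∂h/∂y = (178.38 − 178.43) / (-70 − 0) = +0.0007143
Flow = −∇h = (-0.0009524 east, -0.0007143 north), which points southwest.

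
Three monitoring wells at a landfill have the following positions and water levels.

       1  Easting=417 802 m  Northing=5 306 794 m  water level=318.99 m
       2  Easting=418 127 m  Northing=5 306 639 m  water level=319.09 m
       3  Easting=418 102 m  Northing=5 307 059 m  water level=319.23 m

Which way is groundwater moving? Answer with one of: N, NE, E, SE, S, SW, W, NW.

With h = a·x + b·y + c and 1 as origin, the differences give:
  325·a + (-155)·b = +0.10
  300·a + 265·b = +0.24
Eliminate b (×265 and ×(-155), subtract): 132625·a = 63.700 → a = ∂h/∂x = +0.0004803
Back-substitute: b = ∂h/∂y = +0.0003619.
Flow = −∇h = (-0.0004803 east, -0.0003619 north), which points southwest.

SW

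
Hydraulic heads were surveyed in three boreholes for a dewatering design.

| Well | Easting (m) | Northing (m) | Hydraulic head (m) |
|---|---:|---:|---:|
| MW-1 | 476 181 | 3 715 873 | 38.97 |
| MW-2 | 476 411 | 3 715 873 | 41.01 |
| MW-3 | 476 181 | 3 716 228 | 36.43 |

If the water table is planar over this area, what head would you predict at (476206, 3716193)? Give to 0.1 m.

36.9 m

∂h/∂x = (41.01 − 38.97) / (476411 − 476181) = +0.008870
∂h/∂y = (36.43 − 38.97) / (3716228 − 3715873) = -0.007155
h(476206, 3716193) = 38.97 + (+0.008870)·(25) + (-0.007155)·(320) = 38.97 +0.222 -2.290 = 36.902 m.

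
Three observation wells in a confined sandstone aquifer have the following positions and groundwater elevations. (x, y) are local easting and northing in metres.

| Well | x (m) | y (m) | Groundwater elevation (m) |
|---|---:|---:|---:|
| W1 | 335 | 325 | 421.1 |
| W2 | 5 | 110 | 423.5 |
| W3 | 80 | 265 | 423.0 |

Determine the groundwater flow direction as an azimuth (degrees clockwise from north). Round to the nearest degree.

093°

Three-point gradient (reference W1): Δ to W2 = (-330, -215, +2.4), Δ to W3 = (-255, -60, +1.9).
∂h/∂x = -0.007552, ∂h/∂y = +0.0004283 (det = -35025).
Flow direction (−∇h) has components (+0.007552 E, -0.0004283 N).
Azimuth = atan2(E, N) = atan2(+0.007552, -0.0004283) = 93.2° ≈ 093°.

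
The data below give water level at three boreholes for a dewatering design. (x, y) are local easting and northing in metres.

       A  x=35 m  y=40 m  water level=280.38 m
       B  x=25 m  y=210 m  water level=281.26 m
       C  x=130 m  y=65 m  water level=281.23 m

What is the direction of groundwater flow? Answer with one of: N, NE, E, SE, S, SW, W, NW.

SW

Taking A as reference: B−A = (-10, 170, +0.88); C−A = (95, 25, +0.85).
Solve a·Δx + b·Δy = Δh: det = (-10)·25 − 95·170 = -16400.
∂h/∂x = [(+0.88)·25 − (+0.85)·170] / -16400 = +0.007470
∂h/∂y = [(-10)·(+0.85) − 95·(+0.88)] / -16400 = +0.005616
Flow = −∇h = (-0.007470 east, -0.005616 north), which points southwest.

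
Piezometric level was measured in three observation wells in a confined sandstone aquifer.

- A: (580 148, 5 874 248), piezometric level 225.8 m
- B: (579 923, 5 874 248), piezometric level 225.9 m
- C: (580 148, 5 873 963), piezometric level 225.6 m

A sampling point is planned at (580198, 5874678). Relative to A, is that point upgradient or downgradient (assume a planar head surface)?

∂h/∂x = (225.9 − 225.8) / (579923 − 580148) = -0.0004444
∂h/∂y = (225.6 − 225.8) / (5873963 − 5874248) = +0.0007018
Head at (580198, 5874678) = 225.8 + (-0.0004444)·(50) + (+0.0007018)·(430) = 226.08 m.
That is higher than the 225.8 m at A, so the point is upgradient.

upgradient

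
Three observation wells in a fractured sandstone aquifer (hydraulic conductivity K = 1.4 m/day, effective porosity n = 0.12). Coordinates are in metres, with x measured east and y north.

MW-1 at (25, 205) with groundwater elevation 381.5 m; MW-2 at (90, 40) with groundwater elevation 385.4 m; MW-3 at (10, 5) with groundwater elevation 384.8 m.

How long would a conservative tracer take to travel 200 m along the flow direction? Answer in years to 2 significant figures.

2.0 years

Differences from MW-1: to MW-2 (Δx, Δy, Δh) = (65, -165, +3.9); to MW-3 = (-15, -200, +3.3).
Solve a·Δx + b·Δy = Δh: det = 65·(-200) − (-15)·(-165) = -15475.
∂h/∂x = [(+3.9)·(-200) − (+3.3)·(-165)] / -15475 = +0.01522
∂h/∂y = [65·(+3.3) − (-15)·(+3.9)] / -15475 = -0.01764
|∇h| = √(0.01522² + -0.01764²) = 0.0233
Seepage velocity v = K·i/n = 1.4 × 0.0233 / 0.12 = 0.2718 m/day.
t = 200 / 0.2718 = 735.8 days = 2.01 years.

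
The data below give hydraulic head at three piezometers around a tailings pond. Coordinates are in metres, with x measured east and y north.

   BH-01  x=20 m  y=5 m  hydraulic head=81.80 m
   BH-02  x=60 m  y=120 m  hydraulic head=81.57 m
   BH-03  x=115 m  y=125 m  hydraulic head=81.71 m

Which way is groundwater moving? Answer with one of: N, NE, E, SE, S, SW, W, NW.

NW

Taking BH-01 as reference: BH-02−BH-01 = (40, 115, -0.23); BH-03−BH-01 = (95, 120, -0.09).
Determinant of the coordinate differences = 40·120 − 95·115 = -6125.
∂h/∂x = [(-0.23)·120 − (-0.09)·115] / -6125 = +0.002816
∂h/∂y = [40·(-0.09) − 95·(-0.23)] / -6125 = -0.002980
Flow = −∇h = (-0.002816 east, +0.002980 north), which points northwest.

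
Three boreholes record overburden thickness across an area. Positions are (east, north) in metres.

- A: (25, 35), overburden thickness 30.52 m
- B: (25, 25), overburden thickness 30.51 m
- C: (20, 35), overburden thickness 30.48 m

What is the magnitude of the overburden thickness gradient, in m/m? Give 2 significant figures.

0.0081 m/m

Differences from A: to B (Δx, Δy, Δh) = (0, -10, -0.01); to C = (-5, 0, -0.04).
Solve a·Δx + b·Δy = Δd: det = 0·0 − (-5)·(-10) = -50.
∂d/∂x = [(-0.01)·0 − (-0.04)·(-10)] / -50 = +0.008000
∂d/∂y = [0·(-0.04) − (-5)·(-0.01)] / -50 = +0.0010000
|∇f| = √(0.008000² + 0.0010000²) = 0.008062 m/m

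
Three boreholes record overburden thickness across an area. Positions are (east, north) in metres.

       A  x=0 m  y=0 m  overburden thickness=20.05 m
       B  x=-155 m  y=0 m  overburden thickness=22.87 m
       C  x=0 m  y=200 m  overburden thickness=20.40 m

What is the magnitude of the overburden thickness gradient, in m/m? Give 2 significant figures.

∂d/∂x = (22.87 − 20.05) / (-155 − 0) = -0.01819
∂d/∂y = (20.40 − 20.05) / (200 − 0) = +0.001750
|∇f| = √(-0.01819² + 0.001750²) = 0.01827 m/m

0.018 m/m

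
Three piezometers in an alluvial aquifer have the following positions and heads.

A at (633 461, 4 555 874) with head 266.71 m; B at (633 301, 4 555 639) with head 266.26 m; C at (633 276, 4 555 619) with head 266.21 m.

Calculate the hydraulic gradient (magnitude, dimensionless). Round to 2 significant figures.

0.0016

Three-point gradient (reference A): Δ to B = (-160, -235, -0.45), Δ to C = (-185, -255, -0.50).
∂h/∂x = +0.001028, ∂h/∂y = +0.001215 (det = -2675).
|∇h| = √(0.001028² + 0.001215²) = 0.001592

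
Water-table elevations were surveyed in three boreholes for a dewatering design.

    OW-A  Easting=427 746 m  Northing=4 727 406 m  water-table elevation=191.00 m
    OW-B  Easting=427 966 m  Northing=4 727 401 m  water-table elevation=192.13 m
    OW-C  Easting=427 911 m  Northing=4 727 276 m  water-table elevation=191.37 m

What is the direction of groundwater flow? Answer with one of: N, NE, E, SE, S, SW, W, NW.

SW

Differences from OW-A: to OW-B (Δx, Δy, Δh) = (220, -5, +1.13); to OW-C = (165, -130, +0.37).
Solve a·Δx + b·Δy = Δh: det = 220·(-130) − 165·(-5) = -27775.
∂h/∂x = [(+1.13)·(-130) − (+0.37)·(-5)] / -27775 = +0.005222
∂h/∂y = [220·(+0.37) − 165·(+1.13)] / -27775 = +0.003782
Flow = −∇h = (-0.005222 east, -0.003782 north), which points southwest.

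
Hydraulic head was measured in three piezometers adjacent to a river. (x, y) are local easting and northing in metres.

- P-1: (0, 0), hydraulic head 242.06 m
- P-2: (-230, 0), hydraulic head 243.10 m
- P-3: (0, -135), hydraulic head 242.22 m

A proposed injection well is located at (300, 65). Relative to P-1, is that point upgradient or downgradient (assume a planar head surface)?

downgradient

∂h/∂x = (243.10 − 242.06) / (-230 − 0) = -0.004522
∂h/∂y = (242.22 − 242.06) / (-135 − 0) = -0.001185
Head at (300, 65) = 242.06 + (-0.004522)·(300) + (-0.001185)·(65) = 240.63 m.
That is lower than the 242.06 m at P-1, so the point is downgradient.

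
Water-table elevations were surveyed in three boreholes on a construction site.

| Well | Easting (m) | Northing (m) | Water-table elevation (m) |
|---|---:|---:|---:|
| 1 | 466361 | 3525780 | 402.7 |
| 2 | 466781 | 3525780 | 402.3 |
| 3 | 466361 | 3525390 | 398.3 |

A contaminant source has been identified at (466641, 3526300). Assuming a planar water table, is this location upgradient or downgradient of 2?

∂h/∂x = (402.3 − 402.7) / (466781 − 466361) = -0.0009524
∂h/∂y = (398.3 − 402.7) / (3525390 − 3525780) = +0.01128
Head at (466641, 3526300) = 402.7 + (-0.0009524)·(280) + (+0.01128)·(520) = 408.30 m.
That is higher than the 402.3 m at 2, so the point is upgradient.

upgradient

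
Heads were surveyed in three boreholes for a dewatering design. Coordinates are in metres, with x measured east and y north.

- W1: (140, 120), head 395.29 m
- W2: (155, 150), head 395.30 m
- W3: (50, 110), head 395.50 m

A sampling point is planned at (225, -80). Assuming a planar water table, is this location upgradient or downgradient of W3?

downgradient

Differences from W1: to W2 (Δx, Δy, Δh) = (15, 30, +0.01); to W3 = (-90, -10, +0.21).
Solve a·Δx + b·Δy = Δh: det = 15·(-10) − (-90)·30 = 2550.
∂h/∂x = [(+0.01)·(-10) − (+0.21)·30] / 2550 = -0.002510
∂h/∂y = [15·(+0.21) − (-90)·(+0.01)] / 2550 = +0.001588
Head at (225, -80) = 395.29 + (-0.002510)·(85) + (+0.001588)·(-200) = 394.76 m.
That is lower than the 395.50 m at W3, so the point is downgradient.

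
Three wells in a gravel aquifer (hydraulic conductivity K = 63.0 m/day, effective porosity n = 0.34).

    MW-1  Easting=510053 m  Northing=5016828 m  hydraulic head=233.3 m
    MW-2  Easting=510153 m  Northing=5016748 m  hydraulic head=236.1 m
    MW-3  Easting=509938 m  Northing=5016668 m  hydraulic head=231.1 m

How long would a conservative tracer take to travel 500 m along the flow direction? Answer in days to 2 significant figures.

110 days

Differences from MW-1: to MW-2 (Δx, Δy, Δh) = (100, -80, +2.8); to MW-3 = (-115, -160, -2.2).
Solve a·Δx + b·Δy = Δh: det = 100·(-160) − (-115)·(-80) = -25200.
∂h/∂x = [(+2.8)·(-160) − (-2.2)·(-80)] / -25200 = +0.02476
∂h/∂y = [100·(-2.2) − (-115)·(+2.8)] / -25200 = -0.004048
|∇h| = √(0.02476² + -0.004048²) = 0.02509
Seepage velocity v = K·i/n = 63.0 × 0.02509 / 0.34 = 4.649 m/day.
t = 500 / 4.649 = 107.6 days.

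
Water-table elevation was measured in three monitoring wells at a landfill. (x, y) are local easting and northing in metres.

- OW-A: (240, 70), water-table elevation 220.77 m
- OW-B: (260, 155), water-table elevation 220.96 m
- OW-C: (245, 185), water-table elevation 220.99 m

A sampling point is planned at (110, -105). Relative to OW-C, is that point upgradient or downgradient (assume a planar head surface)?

Differences from OW-A: to OW-B (Δx, Δy, Δh) = (20, 85, +0.19); to OW-C = (5, 115, +0.22).
Solve a·Δx + b·Δy = Δh: det = 20·115 − 5·85 = 1875.
∂h/∂x = [(+0.19)·115 − (+0.22)·85] / 1875 = +0.001680
∂h/∂y = [20·(+0.22) − 5·(+0.19)] / 1875 = +0.001840
Head at (110, -105) = 220.77 + (+0.001680)·(-130) + (+0.001840)·(-175) = 220.23 m.
That is lower than the 220.99 m at OW-C, so the point is downgradient.

downgradient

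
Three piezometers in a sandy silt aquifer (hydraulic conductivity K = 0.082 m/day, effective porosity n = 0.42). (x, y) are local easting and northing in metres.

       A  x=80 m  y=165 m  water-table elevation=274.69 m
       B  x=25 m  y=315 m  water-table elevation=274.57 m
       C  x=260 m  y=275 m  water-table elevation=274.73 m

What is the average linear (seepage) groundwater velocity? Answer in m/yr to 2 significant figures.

0.059 m/yr

Three-point gradient (reference A): Δ to B = (-55, 150, -0.12), Δ to C = (180, 110, +0.04).
∂h/∂x = +0.0005809, ∂h/∂y = -0.0005870 (det = -33050).
|∇h| = √(0.0005809² + -0.0005870²) = 0.0008258
Seepage velocity v = K·i/n = 0.082 × 0.0008258 / 0.42 = 0.0001612 m/day = 0.05888 m/yr.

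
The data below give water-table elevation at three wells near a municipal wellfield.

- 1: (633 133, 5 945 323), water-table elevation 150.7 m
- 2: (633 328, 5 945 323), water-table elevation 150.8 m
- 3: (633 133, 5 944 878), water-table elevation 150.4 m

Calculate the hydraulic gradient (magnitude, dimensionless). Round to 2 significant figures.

∂h/∂x = (150.8 − 150.7) / (633328 − 633133) = +0.0005128
∂h/∂y = (150.4 − 150.7) / (5944878 − 5945323) = +0.0006742
|∇h| = √(0.0005128² + 0.0006742²) = 0.0008471

0.00085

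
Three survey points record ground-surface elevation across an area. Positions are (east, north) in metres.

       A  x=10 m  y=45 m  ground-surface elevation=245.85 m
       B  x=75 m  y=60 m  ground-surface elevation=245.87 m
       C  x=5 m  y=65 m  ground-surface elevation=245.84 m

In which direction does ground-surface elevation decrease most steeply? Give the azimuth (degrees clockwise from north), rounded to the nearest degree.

315°

With z = a·x + b·y + c and A as origin, the differences give:
  65·a + 15·b = +0.02
  (-5)·a + 20·b = -0.01
Eliminate b (×20 and ×15, subtract): 1375·a = 0.550 → a = ∂z/∂x = +0.0004000
Back-substitute: b = ∂z/∂y = -0.0004000.
Steepest decrease is along −∇f: components (-0.0004000 E, +0.0004000 N).
Azimuth = atan2(-0.0004000, +0.0004000) = 315.0° ≈ 315°.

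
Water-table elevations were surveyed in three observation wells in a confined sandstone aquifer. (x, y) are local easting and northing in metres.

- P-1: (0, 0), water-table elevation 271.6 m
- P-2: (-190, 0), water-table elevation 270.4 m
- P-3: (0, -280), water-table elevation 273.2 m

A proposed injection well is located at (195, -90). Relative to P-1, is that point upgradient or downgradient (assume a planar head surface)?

upgradient

∂h/∂x = (270.4 − 271.6) / (-190 − 0) = +0.006316
∂h/∂y = (273.2 − 271.6) / (-280 − 0) = -0.005714
Head at (195, -90) = 271.6 + (+0.006316)·(195) + (-0.005714)·(-90) = 273.35 m.
That is higher than the 271.6 m at P-1, so the point is upgradient.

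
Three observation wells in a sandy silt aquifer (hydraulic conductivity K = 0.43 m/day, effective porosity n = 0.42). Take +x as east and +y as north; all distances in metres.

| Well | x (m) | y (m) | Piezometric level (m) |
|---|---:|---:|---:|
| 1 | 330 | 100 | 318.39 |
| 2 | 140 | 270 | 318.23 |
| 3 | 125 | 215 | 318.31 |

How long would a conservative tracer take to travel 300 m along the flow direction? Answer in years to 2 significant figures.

570 years

With h = a·x + b·y + c and 1 as origin, the differences give:
  (-190)·a + 170·b = -0.16
  (-205)·a + 115·b = -0.08
Eliminate b (×115 and ×170, subtract): 13000·a = -4.800 → a = ∂h/∂x = -0.0003692
Back-substitute: b = ∂h/∂y = -0.001354.
|∇h| = √(-0.0003692² + -0.001354²) = 0.001403
Seepage velocity v = K·i/n = 0.43 × 0.001403 / 0.42 = 0.001436 m/day.
t = 300 / 0.001436 = 2.089e+05 days = 572 years.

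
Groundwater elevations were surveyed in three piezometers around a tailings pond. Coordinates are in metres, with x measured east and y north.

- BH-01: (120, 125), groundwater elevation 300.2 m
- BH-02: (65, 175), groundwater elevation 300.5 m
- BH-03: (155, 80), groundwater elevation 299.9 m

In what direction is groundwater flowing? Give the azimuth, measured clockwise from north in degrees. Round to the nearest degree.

With h = a·x + b·y + c and BH-01 as origin, the differences give:
  (-55)·a + 50·b = +0.3
  35·a + (-45)·b = -0.3
Eliminate b (×(-45) and ×50, subtract): 725·a = 1.50 → a = ∂h/∂x = +0.002069
Back-substitute: b = ∂h/∂y = +0.008276.
Flow direction (−∇h) has components (-0.002069 E, -0.008276 N).
Azimuth = atan2(E, N) = atan2(-0.002069, -0.008276) = 194.0° ≈ 194°.

194°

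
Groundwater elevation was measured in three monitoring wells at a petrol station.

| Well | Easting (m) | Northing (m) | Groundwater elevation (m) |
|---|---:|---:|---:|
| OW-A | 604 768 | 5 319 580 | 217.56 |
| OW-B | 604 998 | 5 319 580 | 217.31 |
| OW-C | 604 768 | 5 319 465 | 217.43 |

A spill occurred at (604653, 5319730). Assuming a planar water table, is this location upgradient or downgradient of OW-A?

upgradient

∂h/∂x = (217.31 − 217.56) / (604998 − 604768) = -0.001087
∂h/∂y = (217.43 − 217.56) / (5319465 − 5319580) = +0.001130
Head at (604653, 5319730) = 217.56 + (-0.001087)·(-115) + (+0.001130)·(150) = 217.85 m.
That is higher than the 217.56 m at OW-A, so the point is upgradient.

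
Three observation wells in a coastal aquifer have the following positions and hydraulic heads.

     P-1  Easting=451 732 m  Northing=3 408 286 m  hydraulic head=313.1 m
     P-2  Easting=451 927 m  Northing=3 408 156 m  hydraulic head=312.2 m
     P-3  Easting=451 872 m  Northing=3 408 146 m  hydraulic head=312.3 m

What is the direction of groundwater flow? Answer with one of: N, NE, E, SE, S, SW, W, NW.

Taking P-1 as reference: P-2−P-1 = (195, -130, -0.9); P-3−P-1 = (140, -140, -0.8).
Solve a·Δx + b·Δy = Δh: det = 195·(-140) − 140·(-130) = -9100.
∂h/∂x = [(-0.9)·(-140) − (-0.8)·(-130)] / -9100 = -0.002418
∂h/∂y = [195·(-0.8) − 140·(-0.9)] / -9100 = +0.003297
Flow = −∇h = (+0.002418 east, -0.003297 north), which points southeast.

SE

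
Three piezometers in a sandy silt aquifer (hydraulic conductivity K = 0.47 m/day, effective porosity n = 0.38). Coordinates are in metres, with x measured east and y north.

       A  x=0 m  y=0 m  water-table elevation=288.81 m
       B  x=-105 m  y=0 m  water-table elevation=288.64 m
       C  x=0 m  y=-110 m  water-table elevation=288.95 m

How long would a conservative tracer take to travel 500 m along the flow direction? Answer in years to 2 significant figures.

540 years

∂h/∂x = (288.64 − 288.81) / (-105 − 0) = +0.001619
∂h/∂y = (288.95 − 288.81) / (-110 − 0) = -0.001273
|∇h| = √(0.001619² + -0.001273²) = 0.00206
Seepage velocity v = K·i/n = 0.47 × 0.00206 / 0.38 = 0.002548 m/day.
t = 500 / 0.002548 = 1.962e+05 days = 537 years.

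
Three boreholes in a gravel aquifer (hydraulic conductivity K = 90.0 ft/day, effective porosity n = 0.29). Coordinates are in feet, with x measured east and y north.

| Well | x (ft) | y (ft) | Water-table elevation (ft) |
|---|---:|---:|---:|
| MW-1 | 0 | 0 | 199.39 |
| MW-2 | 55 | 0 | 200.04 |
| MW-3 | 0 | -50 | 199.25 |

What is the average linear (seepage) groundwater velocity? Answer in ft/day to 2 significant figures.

∂h/∂x = (200.04 − 199.39) / (55 − 0) = +0.01182
∂h/∂y = (199.25 − 199.39) / (-50 − 0) = +0.002800
|∇h| = √(0.01182² + 0.002800²) = 0.01215
Seepage velocity v = K·i/n = 90.0 × 0.01215 / 0.29 = 3.771 ft/day.

3.8 ft/day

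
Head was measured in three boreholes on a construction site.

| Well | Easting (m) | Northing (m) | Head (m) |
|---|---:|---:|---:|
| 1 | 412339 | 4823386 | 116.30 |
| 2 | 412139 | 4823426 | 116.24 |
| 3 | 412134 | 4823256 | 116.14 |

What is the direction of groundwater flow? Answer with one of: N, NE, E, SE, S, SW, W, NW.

Taking 1 as reference: 2−1 = (-200, 40, -0.06); 3−1 = (-205, -130, -0.16).
Determinant of the coordinate differences = (-200)·(-130) − (-205)·40 = 34200.
∂h/∂x = [(-0.06)·(-130) − (-0.16)·40] / 34200 = +0.0004152
∂h/∂y = [(-200)·(-0.16) − (-205)·(-0.06)] / 34200 = +0.0005760
Flow = −∇h = (-0.0004152 east, -0.0005760 north), which points southwest.

SW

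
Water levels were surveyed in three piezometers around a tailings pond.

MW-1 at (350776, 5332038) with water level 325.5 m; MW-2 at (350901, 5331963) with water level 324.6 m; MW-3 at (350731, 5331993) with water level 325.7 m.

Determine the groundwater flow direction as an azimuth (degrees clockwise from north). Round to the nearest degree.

With h = a·x + b·y + c and MW-1 as origin, the differences give:
  125·a + (-75)·b = -0.9
  (-45)·a + (-45)·b = +0.2
Eliminate b (×(-45) and ×(-75), subtract): -9000·a = 55.50 → a = ∂h/∂x = -0.006167
Back-substitute: b = ∂h/∂y = +0.001722.
Flow direction (−∇h) has components (+0.006167 E, -0.001722 N).
Azimuth = atan2(E, N) = atan2(+0.006167, -0.001722) = 105.6° ≈ 106°.

106°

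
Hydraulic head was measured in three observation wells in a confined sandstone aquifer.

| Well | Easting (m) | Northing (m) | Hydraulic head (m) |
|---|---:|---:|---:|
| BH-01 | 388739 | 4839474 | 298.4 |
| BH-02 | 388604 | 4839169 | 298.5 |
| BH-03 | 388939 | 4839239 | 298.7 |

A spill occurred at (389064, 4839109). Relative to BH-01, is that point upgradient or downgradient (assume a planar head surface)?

Differences from BH-01: to BH-02 (Δx, Δy, Δh) = (-135, -305, +0.1); to BH-03 = (200, -235, +0.3).
Determinant of the coordinate differences = (-135)·(-235) − 200·(-305) = 92725.
∂h/∂x = [(+0.1)·(-235) − (+0.3)·(-305)] / 92725 = +0.0007334
∂h/∂y = [(-135)·(+0.3) − 200·(+0.1)] / 92725 = -0.0006525
Head at (389064, 4839109) = 298.4 + (+0.0007334)·(325) + (-0.0006525)·(-365) = 298.88 m.
That is higher than the 298.4 m at BH-01, so the point is upgradient.

upgradient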